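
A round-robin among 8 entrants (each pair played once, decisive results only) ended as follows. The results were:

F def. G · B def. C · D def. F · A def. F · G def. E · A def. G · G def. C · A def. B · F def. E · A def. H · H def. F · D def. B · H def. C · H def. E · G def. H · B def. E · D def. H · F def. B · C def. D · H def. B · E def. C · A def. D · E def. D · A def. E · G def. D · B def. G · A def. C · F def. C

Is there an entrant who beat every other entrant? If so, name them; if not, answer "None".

A has 7 wins out of 7 opponents — a perfect record.

A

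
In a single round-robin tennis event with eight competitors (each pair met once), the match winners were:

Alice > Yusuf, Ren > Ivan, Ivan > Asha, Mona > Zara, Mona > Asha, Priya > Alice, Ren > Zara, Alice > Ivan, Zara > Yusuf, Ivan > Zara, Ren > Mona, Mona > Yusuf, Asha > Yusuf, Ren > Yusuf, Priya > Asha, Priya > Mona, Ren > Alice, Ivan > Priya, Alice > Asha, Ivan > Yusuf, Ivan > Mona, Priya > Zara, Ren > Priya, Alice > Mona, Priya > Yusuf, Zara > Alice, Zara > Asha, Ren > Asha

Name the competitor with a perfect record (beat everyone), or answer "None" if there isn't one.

Ren has 7 wins out of 7 opponents — a perfect record.

Ren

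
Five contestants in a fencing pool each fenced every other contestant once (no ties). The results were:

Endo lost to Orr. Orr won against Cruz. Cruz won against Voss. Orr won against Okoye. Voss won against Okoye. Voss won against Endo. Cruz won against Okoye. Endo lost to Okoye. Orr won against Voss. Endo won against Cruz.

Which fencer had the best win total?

Win totals: Cruz 2, Okoye 1, Voss 2, Endo 1, Orr 4.
Orr leads with 4 wins (next highest: 2).

Orr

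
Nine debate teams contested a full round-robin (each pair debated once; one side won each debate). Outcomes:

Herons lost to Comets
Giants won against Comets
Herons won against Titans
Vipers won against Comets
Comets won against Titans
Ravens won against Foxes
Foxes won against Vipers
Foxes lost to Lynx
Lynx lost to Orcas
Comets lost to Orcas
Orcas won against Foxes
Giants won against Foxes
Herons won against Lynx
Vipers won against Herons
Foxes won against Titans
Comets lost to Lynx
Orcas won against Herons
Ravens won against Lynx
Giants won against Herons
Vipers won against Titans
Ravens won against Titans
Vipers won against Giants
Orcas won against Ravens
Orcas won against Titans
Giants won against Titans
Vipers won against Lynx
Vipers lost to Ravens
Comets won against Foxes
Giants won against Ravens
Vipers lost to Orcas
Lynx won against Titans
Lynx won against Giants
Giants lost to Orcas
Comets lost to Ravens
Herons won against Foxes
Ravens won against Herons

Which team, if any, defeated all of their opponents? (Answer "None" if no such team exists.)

Orcas

Orcas has 8 wins out of 8 opponents — a perfect record.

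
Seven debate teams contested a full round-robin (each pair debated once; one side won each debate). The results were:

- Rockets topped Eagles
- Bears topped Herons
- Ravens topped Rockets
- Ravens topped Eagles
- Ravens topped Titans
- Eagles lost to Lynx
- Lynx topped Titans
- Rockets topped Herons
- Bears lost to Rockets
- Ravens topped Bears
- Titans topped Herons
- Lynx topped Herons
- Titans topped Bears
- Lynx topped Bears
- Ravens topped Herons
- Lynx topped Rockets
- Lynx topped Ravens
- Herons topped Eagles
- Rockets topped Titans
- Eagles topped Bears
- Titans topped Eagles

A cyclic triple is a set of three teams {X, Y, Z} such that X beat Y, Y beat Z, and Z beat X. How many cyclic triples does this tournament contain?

Win totals: Rockets 4, Bears 1, Herons 1, Titans 3, Ravens 5, Eagles 1, Lynx 6.
A team with w wins dominates both others in C(w,2) triples; summing gives 6 + 0 + 0 + 3 + 10 + 0 + 15 = 34 transitive triples.
Total triples C(7,3) = 35, so cyclic triples = 35 − 34 = 1.

1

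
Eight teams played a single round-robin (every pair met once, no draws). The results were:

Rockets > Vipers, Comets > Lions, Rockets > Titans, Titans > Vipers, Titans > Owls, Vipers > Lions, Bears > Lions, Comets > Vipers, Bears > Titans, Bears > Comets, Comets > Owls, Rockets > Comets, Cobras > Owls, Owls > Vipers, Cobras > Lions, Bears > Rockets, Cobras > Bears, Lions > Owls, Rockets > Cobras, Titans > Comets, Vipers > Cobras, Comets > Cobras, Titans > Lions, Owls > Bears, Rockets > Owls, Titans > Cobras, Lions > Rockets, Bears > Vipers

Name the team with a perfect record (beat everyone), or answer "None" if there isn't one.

Highest win total is Titans with 5 (out of 7 possible).
Titans lost to Rockets, Bears, so no team went undefeated.

None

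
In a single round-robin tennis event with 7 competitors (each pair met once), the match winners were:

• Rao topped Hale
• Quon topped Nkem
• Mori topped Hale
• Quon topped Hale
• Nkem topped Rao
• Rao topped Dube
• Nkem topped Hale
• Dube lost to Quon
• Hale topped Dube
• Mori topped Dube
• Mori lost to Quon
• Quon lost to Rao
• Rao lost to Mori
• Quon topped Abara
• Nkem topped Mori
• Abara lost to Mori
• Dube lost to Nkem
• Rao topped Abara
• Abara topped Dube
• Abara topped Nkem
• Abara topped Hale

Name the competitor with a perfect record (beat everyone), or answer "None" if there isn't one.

None

Highest win total is Quon with 5 (out of 6 possible).
Quon lost to Rao, so no competitor went undefeated.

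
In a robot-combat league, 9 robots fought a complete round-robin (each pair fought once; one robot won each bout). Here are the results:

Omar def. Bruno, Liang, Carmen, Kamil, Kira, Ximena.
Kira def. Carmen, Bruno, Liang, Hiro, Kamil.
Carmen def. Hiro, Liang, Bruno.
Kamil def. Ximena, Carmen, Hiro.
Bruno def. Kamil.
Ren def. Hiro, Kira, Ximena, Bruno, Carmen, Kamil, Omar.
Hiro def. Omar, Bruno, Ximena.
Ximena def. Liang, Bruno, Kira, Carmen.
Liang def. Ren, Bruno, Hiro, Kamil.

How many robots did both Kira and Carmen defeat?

3

Kira beat: Carmen, Hiro, Liang, Bruno, Kamil.
Carmen beat: Hiro, Liang, Bruno.
Both beat: Hiro, Liang, Bruno — 3.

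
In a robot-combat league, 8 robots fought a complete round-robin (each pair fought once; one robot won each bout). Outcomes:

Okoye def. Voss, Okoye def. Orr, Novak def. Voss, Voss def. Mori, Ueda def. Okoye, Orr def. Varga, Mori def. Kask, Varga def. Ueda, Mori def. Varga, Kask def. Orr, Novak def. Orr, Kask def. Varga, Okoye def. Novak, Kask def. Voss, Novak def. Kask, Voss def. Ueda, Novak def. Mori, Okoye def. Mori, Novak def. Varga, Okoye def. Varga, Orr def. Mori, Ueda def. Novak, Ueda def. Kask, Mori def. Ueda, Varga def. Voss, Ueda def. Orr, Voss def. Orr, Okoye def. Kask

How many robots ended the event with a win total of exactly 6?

Win totals: Okoye 6, Orr 2, Voss 3, Varga 2, Novak 5, Mori 3, Ueda 4, Kask 3.
Exactly 6: Okoye — 1 robot.

1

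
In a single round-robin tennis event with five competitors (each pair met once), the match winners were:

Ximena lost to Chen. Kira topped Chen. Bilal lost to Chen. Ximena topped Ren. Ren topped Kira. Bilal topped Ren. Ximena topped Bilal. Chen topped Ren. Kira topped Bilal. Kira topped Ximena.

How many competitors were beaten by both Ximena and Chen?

Ximena beat: Ren, Bilal.
Chen beat: Ren, Ximena, Bilal.
Both beat: Ren, Bilal — 2.

2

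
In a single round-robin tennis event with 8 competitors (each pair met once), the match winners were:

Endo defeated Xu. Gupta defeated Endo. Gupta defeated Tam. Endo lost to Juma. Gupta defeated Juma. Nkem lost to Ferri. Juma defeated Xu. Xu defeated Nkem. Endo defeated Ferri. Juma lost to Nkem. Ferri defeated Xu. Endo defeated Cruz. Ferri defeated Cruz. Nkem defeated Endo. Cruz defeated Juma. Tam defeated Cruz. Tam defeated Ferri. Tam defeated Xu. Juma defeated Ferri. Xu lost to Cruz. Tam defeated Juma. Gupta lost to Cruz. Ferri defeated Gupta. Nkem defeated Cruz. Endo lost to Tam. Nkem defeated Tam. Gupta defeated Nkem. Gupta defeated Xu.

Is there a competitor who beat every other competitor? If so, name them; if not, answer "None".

Highest win total is Tam with 5 (out of 7 possible).
Tam lost to Gupta, Nkem, so no competitor went undefeated.

None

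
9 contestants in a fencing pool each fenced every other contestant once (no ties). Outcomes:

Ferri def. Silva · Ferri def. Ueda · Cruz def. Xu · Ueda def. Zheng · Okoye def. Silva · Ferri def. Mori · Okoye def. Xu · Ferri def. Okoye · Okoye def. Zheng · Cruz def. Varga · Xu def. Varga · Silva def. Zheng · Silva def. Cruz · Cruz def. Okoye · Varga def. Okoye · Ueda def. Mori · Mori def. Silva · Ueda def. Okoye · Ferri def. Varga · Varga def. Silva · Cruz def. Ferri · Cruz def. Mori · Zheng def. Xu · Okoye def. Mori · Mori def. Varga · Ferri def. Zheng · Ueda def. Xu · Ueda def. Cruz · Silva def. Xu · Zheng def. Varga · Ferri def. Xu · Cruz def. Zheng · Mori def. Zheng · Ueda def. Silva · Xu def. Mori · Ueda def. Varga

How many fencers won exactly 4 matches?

1

Win totals: Cruz 6, Okoye 4, Varga 2, Silva 3, Xu 2, Mori 3, Ueda 7, Ferri 7, Zheng 2.
Exactly 4: Okoye — 1 fencer.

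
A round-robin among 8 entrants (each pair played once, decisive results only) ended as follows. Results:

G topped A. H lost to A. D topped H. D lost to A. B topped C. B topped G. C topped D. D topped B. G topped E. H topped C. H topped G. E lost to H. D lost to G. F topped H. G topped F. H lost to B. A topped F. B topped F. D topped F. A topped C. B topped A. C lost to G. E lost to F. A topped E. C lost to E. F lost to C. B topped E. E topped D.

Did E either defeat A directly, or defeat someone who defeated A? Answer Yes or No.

No

E did not beat A directly.
E beat C, D, but each of them lost to A. No two-step path.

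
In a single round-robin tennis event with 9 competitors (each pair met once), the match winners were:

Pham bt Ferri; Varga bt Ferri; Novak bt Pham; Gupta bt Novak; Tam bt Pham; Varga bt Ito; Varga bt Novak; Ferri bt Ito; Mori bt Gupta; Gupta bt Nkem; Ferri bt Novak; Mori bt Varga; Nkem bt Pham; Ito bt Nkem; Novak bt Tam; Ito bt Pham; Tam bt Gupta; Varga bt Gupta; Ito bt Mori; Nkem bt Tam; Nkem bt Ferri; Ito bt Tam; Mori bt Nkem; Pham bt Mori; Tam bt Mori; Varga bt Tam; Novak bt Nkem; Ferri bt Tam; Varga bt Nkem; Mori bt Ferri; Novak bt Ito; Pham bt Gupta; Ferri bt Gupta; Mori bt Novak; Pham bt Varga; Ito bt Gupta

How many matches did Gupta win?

2

Gupta's results: beat Novak, Nkem; lost to Tam, Ito, Ferri, Varga, Mori, Pham.
That is 2 wins.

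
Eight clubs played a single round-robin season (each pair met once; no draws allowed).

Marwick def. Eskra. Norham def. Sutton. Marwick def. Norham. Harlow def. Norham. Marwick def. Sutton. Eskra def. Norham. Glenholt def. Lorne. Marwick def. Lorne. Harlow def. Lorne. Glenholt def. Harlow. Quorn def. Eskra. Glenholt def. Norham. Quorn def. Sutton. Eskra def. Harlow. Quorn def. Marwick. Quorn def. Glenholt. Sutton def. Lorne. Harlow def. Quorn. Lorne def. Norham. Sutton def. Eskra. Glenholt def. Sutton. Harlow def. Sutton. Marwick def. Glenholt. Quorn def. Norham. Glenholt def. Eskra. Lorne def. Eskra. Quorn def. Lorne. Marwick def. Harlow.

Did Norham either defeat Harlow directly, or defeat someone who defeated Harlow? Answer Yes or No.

Norham did not beat Harlow directly.
Norham beat Sutton, but each of them lost to Harlow. No two-step path.

No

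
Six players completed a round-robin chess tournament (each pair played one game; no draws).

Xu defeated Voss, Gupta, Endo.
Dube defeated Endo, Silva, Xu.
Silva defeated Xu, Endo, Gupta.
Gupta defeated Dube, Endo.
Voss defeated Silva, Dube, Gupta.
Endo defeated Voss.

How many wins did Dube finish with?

3

Dube's results: beat Endo, Silva, Xu; lost to Gupta, Voss.
That is 3 wins.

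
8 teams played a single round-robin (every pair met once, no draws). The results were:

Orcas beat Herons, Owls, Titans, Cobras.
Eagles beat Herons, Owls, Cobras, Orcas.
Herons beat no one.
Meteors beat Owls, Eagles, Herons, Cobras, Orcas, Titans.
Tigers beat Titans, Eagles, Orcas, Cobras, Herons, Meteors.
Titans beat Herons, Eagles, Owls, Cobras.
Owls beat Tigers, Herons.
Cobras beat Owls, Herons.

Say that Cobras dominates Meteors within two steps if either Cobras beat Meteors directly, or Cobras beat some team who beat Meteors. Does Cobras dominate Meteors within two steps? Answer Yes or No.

No

Cobras did not beat Meteors directly.
Cobras beat Owls, Herons, but each of them lost to Meteors. No two-step path.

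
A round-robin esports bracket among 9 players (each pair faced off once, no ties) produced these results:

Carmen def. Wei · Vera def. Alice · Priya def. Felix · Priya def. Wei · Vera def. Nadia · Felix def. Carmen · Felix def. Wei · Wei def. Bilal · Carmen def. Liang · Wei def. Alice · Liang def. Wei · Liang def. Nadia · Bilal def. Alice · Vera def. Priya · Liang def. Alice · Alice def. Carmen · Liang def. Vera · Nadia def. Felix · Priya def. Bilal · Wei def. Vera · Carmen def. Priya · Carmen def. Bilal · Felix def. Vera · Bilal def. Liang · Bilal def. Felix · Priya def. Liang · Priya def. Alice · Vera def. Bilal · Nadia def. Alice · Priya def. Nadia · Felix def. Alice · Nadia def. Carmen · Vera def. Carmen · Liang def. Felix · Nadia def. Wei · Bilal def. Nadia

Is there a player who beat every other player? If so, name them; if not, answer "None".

None

Highest win total is Priya with 6 (out of 8 possible).
Priya lost to Vera, Carmen, so no player went undefeated.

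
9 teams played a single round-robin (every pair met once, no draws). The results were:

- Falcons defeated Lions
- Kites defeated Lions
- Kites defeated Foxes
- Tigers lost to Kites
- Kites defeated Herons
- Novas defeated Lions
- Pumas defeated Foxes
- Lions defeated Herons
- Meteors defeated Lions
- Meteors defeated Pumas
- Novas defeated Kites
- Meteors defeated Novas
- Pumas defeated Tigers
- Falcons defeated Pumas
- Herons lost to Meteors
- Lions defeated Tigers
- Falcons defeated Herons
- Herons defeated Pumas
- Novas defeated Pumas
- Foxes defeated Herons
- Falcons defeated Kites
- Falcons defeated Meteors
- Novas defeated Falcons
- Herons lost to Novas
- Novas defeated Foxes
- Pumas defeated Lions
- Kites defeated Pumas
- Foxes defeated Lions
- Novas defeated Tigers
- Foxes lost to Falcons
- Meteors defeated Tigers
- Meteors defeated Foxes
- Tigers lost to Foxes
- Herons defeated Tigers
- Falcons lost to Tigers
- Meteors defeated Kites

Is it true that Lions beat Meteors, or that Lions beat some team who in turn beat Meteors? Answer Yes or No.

No

Lions did not beat Meteors directly.
Lions beat Herons, Tigers, but each of them lost to Meteors. No two-step path.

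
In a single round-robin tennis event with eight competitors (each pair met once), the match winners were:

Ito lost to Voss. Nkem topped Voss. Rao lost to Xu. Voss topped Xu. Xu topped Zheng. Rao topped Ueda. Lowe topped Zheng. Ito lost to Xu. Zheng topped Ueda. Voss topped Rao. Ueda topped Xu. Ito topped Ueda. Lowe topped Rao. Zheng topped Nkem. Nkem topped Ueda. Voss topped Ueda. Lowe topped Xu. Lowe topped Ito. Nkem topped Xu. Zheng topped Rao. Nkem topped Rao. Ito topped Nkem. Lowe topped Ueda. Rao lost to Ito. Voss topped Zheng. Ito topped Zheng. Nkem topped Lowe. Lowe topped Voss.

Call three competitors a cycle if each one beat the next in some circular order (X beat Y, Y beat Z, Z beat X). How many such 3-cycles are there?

9

Win totals: Rao 1, Xu 3, Voss 5, Zheng 3, Ito 4, Lowe 6, Ueda 1, Nkem 5.
A competitor with w wins dominates both others in C(w,2) triples; summing gives 0 + 3 + 10 + 3 + 6 + 15 + 0 + 10 = 47 transitive triples.
Total triples C(8,3) = 56, so cyclic triples = 56 − 47 = 9.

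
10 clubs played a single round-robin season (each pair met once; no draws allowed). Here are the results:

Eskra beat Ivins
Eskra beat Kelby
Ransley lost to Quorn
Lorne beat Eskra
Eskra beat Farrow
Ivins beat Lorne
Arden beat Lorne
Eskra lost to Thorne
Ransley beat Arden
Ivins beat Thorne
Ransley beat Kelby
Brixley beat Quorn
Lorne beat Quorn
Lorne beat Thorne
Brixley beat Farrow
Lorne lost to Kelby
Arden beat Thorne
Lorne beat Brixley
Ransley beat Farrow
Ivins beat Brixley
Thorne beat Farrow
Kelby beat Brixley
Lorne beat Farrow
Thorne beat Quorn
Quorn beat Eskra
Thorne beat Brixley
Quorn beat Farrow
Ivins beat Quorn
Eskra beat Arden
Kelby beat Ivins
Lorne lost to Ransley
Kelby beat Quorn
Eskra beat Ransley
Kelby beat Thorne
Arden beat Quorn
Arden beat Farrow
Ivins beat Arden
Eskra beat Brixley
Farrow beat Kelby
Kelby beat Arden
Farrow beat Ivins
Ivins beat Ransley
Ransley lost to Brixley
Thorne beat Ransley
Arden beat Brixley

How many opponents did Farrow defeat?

Farrow's results: beat Kelby, Ivins; lost to Ransley, Quorn, Lorne, Thorne, Arden, Eskra, Brixley.
That is 2 wins.

2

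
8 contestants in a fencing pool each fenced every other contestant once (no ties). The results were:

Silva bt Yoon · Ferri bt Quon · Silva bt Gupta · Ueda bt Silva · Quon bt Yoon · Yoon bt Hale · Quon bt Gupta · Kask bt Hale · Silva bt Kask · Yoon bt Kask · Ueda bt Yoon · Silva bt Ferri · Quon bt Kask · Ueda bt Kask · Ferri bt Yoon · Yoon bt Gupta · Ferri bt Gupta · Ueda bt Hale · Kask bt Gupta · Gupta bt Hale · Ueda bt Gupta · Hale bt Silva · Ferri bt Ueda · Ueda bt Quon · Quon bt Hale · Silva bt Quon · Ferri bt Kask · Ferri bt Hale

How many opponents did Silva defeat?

Silva's results: beat Quon, Yoon, Ferri, Kask, Gupta; lost to Ueda, Hale.
That is 5 wins.

5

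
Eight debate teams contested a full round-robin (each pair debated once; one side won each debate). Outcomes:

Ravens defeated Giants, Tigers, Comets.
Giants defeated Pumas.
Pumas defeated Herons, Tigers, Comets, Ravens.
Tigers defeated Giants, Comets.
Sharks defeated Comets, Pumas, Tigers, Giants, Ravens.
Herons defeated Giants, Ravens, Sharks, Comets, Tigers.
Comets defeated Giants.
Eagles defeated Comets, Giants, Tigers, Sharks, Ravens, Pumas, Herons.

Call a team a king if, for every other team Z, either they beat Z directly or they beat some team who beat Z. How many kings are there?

Ravens cannot reach Eagles, Sharks, Herons in two steps.
Tigers cannot reach Ravens, Eagles, Sharks, Herons in two steps.
Eagles reaches everyone (king).
Sharks cannot reach Eagles in two steps.
Herons cannot reach Eagles in two steps.
Comets cannot reach Ravens, Tigers, Eagles, Sharks, Herons in two steps.
Pumas cannot reach Eagles in two steps.
Giants cannot reach Eagles, Sharks in two steps.
Kings: Eagles — 1.

1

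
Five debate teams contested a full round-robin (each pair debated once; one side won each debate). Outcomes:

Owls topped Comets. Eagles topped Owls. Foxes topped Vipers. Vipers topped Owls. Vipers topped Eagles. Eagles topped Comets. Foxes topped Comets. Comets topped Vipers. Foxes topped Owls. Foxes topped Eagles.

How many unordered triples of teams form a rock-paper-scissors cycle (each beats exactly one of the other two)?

2

Win totals: Foxes 4, Owls 1, Eagles 2, Comets 1, Vipers 2.
A team with w wins dominates both others in C(w,2) triples; summing gives 6 + 0 + 1 + 0 + 1 = 8 transitive triples.
Total triples C(5,3) = 10, so cyclic triples = 10 − 8 = 2.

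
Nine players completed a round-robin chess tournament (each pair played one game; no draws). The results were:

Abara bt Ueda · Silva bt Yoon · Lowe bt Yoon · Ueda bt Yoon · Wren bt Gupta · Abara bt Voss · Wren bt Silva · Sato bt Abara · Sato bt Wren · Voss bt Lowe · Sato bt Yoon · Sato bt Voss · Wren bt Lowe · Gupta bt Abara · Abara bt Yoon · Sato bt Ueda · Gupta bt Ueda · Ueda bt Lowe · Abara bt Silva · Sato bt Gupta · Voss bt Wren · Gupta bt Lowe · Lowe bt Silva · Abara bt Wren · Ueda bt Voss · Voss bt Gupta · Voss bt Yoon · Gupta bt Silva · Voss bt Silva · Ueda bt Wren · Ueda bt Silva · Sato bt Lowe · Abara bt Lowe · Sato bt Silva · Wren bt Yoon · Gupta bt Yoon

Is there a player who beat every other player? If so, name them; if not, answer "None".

Sato has 8 wins out of 8 opponents — a perfect record.

Sato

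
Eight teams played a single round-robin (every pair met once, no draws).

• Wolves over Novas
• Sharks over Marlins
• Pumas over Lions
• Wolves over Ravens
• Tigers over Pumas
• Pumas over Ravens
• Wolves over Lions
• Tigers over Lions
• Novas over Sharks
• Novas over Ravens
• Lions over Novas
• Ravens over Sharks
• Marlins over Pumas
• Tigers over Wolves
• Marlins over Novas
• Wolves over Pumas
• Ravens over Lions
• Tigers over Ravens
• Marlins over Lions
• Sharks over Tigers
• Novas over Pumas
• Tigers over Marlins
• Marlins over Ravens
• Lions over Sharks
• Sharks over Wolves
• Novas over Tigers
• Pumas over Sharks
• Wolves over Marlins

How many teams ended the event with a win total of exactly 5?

2

Win totals: Marlins 4, Tigers 5, Pumas 3, Ravens 2, Lions 2, Wolves 5, Sharks 3, Novas 4.
Exactly 5: Tigers, Wolves — 2 teams.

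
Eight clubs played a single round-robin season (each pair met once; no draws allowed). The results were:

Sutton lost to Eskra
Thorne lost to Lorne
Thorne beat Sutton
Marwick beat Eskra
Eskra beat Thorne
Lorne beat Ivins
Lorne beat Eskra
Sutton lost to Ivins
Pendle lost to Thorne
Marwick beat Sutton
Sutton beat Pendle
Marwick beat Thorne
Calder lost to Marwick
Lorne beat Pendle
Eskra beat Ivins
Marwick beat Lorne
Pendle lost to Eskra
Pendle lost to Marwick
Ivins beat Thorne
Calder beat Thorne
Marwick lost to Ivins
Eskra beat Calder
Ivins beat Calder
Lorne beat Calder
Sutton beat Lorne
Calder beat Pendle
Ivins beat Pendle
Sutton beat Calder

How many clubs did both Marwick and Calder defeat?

Marwick beat: Thorne, Lorne, Pendle, Sutton, Calder, Eskra.
Calder beat: Thorne, Pendle.
Both beat: Thorne, Pendle — 2.

2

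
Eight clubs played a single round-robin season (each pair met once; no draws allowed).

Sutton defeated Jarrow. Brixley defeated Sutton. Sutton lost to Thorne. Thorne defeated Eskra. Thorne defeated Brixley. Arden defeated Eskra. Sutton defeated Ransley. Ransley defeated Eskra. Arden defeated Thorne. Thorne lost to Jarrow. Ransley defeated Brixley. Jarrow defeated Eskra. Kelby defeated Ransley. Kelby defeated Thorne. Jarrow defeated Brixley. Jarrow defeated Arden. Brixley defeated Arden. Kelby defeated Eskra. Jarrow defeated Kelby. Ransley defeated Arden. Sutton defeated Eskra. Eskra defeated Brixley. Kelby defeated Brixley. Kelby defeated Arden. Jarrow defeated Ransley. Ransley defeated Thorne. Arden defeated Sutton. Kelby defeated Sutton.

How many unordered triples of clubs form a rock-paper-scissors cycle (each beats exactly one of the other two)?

10

Win totals: Sutton 3, Ransley 4, Brixley 2, Jarrow 6, Kelby 6, Thorne 3, Arden 3, Eskra 1.
A club with w wins dominates both others in C(w,2) triples; summing gives 3 + 6 + 1 + 15 + 15 + 3 + 3 + 0 = 46 transitive triples.
Total triples C(8,3) = 56, so cyclic triples = 56 − 46 = 10.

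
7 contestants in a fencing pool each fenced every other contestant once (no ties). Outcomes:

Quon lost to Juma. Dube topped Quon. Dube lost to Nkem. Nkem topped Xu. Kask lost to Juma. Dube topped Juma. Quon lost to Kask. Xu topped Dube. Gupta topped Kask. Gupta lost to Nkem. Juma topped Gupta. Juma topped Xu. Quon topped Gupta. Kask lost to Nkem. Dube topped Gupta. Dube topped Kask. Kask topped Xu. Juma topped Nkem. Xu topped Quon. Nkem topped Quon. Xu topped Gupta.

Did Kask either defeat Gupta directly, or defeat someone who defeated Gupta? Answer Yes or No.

Yes

Kask did not beat Gupta directly.
Kask beat Quon, Xu. Of those, Quon beat Gupta.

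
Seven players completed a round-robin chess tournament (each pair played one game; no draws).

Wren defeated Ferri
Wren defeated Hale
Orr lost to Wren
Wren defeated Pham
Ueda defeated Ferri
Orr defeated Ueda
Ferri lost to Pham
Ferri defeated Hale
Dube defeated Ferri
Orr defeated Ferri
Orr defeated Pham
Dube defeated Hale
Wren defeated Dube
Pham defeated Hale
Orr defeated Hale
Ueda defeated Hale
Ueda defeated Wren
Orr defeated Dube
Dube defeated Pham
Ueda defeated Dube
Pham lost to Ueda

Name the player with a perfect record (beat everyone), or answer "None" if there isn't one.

None

Highest win total is Wren with 5 (out of 6 possible).
Wren lost to Ueda, so no player went undefeated.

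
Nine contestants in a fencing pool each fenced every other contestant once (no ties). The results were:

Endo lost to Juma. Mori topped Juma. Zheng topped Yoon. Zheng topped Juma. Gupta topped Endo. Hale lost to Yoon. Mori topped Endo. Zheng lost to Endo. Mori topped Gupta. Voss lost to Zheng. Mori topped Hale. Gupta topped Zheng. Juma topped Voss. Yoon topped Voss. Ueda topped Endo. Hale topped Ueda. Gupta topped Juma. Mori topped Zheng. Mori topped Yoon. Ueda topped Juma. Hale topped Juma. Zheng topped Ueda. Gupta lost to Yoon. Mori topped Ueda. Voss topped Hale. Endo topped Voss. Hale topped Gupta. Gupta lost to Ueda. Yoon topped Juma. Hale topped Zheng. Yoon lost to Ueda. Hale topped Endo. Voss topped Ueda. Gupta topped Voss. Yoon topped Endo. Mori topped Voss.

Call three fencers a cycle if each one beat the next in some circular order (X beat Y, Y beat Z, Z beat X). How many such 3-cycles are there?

15

Win totals: Ueda 4, Hale 5, Gupta 4, Zheng 4, Voss 2, Yoon 5, Juma 2, Endo 2, Mori 8.
A fencer with w wins dominates both others in C(w,2) triples; summing gives 6 + 10 + 6 + 6 + 1 + 10 + 1 + 1 + 28 = 69 transitive triples.
Total triples C(9,3) = 84, so cyclic triples = 84 − 69 = 15.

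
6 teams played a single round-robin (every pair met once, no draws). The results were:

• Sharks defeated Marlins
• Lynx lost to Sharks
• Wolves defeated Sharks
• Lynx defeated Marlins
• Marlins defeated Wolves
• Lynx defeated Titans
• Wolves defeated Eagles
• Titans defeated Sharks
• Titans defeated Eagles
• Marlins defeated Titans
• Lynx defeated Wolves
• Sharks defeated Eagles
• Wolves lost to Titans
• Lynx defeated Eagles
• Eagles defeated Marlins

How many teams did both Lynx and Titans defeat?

2

Lynx beat: Marlins, Wolves, Eagles, Titans.
Titans beat: Wolves, Eagles, Sharks.
Both beat: Wolves, Eagles — 2.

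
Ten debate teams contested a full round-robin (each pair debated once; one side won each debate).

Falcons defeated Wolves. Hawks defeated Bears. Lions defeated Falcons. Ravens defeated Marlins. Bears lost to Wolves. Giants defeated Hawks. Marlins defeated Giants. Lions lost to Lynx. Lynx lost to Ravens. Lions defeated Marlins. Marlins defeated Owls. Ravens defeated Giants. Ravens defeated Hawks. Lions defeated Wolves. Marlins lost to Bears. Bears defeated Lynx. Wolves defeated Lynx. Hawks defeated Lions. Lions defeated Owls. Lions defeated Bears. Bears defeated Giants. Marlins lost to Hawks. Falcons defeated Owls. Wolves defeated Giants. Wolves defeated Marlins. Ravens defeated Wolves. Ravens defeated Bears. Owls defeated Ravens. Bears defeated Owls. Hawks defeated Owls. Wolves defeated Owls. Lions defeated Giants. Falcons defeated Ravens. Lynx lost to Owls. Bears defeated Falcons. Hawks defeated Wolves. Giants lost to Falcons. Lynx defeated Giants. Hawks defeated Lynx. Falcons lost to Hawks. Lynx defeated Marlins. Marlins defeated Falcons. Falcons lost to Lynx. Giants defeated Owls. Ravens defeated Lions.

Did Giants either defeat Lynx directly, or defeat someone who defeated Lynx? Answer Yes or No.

Giants did not beat Lynx directly.
Giants beat Owls, Hawks. Of those, Owls beat Lynx.

Yes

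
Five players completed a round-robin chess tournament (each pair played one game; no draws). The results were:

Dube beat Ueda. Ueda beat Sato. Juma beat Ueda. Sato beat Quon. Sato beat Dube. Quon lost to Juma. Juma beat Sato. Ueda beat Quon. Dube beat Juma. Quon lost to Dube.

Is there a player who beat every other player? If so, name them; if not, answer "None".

None

Highest win total is Juma with 3 (out of 4 possible).
Juma lost to Dube, so no player went undefeated.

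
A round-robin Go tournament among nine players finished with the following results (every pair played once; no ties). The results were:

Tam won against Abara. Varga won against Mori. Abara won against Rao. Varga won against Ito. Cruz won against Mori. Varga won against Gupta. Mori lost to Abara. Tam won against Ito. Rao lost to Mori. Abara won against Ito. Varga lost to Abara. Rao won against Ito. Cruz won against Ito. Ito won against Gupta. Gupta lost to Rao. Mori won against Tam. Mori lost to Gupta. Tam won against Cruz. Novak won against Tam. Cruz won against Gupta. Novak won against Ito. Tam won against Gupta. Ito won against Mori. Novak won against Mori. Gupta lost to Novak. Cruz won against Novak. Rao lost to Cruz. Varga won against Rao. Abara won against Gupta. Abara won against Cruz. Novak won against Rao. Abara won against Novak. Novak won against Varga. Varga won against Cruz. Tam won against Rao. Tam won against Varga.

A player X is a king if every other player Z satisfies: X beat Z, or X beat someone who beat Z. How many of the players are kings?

3

Cruz cannot reach Abara in two steps.
Gupta cannot reach Cruz, Ito, Novak, Abara, Varga in two steps.
Ito cannot reach Cruz, Novak, Abara, Varga in two steps.
Novak reaches everyone (king).
Mori cannot reach Novak in two steps.
Abara reaches everyone (king).
Tam reaches everyone (king).
Varga cannot reach Abara in two steps.
Rao cannot reach Cruz, Novak, Abara, Tam, Varga in two steps.
Kings: Novak, Abara, Tam — 3.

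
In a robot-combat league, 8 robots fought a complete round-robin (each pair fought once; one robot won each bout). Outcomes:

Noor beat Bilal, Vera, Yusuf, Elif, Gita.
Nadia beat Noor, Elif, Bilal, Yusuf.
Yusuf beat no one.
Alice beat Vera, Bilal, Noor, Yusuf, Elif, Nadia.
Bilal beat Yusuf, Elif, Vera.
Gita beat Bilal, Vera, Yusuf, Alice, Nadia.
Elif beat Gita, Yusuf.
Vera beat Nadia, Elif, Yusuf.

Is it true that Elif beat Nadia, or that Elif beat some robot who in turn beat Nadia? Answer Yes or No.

Yes

Elif did not beat Nadia directly.
Elif beat Yusuf, Gita. Of those, Gita beat Nadia.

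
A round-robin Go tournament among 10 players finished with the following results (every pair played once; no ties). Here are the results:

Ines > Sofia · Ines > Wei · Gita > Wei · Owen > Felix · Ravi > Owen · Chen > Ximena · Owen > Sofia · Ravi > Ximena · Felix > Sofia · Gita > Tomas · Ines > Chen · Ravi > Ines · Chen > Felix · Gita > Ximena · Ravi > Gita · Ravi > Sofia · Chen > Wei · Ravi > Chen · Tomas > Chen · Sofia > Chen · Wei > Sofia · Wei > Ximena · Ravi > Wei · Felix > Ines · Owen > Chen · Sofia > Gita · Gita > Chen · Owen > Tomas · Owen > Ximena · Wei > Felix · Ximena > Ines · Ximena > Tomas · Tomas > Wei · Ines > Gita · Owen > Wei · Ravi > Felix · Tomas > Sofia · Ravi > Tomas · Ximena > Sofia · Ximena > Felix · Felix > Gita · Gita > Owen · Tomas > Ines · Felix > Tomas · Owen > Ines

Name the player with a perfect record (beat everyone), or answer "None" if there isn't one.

Ravi has 9 wins out of 9 opponents — a perfect record.

Ravi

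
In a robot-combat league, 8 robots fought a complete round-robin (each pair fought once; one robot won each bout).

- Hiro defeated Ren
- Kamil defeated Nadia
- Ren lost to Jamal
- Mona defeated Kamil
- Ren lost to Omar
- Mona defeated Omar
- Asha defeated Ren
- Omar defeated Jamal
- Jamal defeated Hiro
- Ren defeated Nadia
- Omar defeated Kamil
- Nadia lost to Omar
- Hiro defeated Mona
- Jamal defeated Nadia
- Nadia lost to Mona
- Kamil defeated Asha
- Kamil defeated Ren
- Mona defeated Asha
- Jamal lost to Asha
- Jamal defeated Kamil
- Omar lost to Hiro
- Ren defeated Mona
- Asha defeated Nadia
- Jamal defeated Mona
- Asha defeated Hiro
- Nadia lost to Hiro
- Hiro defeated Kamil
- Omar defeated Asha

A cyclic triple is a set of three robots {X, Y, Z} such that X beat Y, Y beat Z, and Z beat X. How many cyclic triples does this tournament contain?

10

Win totals: Nadia 0, Ren 2, Jamal 5, Mona 4, Asha 4, Kamil 3, Hiro 5, Omar 5.
A robot with w wins dominates both others in C(w,2) triples; summing gives 0 + 1 + 10 + 6 + 6 + 3 + 10 + 10 = 46 transitive triples.
Total triples C(8,3) = 56, so cyclic triples = 56 − 46 = 10.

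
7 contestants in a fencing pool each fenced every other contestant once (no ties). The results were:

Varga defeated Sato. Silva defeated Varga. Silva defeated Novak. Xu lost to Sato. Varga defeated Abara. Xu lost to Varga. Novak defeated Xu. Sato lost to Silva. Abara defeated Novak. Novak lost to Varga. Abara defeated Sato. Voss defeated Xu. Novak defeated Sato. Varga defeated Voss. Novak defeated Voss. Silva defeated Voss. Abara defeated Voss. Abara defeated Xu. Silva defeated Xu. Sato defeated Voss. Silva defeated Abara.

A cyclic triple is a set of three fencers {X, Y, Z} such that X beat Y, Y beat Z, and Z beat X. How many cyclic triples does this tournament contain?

0

Win totals: Novak 3, Sato 2, Abara 4, Voss 1, Silva 6, Xu 0, Varga 5.
A fencer with w wins dominates both others in C(w,2) triples; summing gives 3 + 1 + 6 + 0 + 15 + 0 + 10 = 35 transitive triples.
Total triples C(7,3) = 35, so cyclic triples = 35 − 35 = 0.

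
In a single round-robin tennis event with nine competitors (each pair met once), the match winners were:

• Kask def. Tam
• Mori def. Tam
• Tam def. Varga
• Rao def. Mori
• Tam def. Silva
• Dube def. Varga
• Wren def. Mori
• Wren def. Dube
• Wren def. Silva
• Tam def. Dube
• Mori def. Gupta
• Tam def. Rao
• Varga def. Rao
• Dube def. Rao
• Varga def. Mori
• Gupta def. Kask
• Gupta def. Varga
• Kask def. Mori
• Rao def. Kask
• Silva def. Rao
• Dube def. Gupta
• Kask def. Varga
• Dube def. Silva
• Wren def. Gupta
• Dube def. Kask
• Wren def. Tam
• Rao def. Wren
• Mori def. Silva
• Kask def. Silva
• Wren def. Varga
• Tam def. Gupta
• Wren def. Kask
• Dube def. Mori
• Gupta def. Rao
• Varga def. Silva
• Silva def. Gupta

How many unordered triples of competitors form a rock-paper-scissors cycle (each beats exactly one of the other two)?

19

Win totals: Rao 3, Varga 3, Dube 6, Kask 4, Mori 3, Silva 2, Tam 5, Gupta 3, Wren 7.
A competitor with w wins dominates both others in C(w,2) triples; summing gives 3 + 3 + 15 + 6 + 3 + 1 + 10 + 3 + 21 = 65 transitive triples.
Total triples C(9,3) = 84, so cyclic triples = 84 − 65 = 19.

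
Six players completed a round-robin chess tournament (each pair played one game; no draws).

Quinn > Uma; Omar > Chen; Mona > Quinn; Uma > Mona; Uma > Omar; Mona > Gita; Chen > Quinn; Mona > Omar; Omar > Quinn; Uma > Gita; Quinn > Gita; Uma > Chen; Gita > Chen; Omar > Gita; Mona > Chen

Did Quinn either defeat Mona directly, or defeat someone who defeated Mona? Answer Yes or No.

Quinn did not beat Mona directly.
Quinn beat Gita, Uma. Of those, Uma beat Mona.

Yes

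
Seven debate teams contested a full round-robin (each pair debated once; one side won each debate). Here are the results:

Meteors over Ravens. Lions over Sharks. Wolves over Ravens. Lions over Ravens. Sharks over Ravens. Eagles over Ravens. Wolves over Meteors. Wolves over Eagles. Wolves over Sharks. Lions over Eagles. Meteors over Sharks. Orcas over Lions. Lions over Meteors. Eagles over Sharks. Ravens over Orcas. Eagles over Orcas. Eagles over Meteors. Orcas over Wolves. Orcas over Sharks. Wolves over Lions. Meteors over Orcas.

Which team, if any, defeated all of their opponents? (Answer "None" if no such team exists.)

Highest win total is Wolves with 5 (out of 6 possible).
Wolves lost to Orcas, so no team went undefeated.

None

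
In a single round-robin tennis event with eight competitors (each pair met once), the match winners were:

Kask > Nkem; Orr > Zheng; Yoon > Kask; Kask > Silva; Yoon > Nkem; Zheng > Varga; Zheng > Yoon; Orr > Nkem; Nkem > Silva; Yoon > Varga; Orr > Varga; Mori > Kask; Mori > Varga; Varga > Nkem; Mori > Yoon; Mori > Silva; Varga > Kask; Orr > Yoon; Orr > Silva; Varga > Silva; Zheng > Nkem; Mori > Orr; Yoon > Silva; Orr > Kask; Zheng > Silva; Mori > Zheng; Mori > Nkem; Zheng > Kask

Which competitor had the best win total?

Win totals: Orr 6, Varga 3, Zheng 5, Nkem 1, Kask 2, Mori 7, Silva 0, Yoon 4.
Mori leads with 7 wins (next highest: 6).

Mori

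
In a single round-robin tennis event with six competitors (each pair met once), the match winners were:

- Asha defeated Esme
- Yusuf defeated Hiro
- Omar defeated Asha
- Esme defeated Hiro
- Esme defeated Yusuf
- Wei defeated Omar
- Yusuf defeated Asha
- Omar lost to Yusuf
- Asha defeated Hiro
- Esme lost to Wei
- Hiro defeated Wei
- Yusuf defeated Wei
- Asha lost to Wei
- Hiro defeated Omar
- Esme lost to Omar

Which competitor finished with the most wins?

Win totals: Esme 2, Yusuf 4, Hiro 2, Wei 3, Asha 2, Omar 2.
Yusuf leads with 4 wins (next highest: 3).

Yusuf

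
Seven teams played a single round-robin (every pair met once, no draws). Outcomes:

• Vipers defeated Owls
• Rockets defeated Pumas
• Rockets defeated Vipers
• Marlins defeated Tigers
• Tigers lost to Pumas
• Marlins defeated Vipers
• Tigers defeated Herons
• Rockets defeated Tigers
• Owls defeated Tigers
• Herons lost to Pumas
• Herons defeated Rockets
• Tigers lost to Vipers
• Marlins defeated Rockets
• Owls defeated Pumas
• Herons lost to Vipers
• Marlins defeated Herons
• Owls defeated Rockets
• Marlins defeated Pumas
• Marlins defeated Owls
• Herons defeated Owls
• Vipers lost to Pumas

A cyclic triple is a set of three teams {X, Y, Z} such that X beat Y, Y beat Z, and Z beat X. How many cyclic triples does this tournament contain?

Win totals: Marlins 6, Pumas 3, Rockets 3, Owls 3, Vipers 3, Tigers 1, Herons 2.
A team with w wins dominates both others in C(w,2) triples; summing gives 15 + 3 + 3 + 3 + 3 + 0 + 1 = 28 transitive triples.
Total triples C(7,3) = 35, so cyclic triples = 35 − 28 = 7.

7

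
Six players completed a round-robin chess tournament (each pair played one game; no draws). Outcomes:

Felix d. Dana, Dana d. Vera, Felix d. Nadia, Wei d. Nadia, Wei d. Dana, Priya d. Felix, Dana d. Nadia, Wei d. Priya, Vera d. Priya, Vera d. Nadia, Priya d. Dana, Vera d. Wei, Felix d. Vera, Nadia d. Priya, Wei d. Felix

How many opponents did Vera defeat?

Vera's results: beat Nadia, Priya, Wei; lost to Felix, Dana.
That is 3 wins.

3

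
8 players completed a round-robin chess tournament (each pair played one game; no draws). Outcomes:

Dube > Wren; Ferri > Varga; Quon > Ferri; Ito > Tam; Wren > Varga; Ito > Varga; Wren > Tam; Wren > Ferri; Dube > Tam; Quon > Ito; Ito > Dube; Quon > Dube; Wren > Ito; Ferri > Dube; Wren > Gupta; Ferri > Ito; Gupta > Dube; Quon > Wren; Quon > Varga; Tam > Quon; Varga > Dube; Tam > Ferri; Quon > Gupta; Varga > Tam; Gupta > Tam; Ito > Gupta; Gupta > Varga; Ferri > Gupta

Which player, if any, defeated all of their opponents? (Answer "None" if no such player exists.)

Highest win total is Quon with 6 (out of 7 possible).
Quon lost to Tam, so no player went undefeated.

None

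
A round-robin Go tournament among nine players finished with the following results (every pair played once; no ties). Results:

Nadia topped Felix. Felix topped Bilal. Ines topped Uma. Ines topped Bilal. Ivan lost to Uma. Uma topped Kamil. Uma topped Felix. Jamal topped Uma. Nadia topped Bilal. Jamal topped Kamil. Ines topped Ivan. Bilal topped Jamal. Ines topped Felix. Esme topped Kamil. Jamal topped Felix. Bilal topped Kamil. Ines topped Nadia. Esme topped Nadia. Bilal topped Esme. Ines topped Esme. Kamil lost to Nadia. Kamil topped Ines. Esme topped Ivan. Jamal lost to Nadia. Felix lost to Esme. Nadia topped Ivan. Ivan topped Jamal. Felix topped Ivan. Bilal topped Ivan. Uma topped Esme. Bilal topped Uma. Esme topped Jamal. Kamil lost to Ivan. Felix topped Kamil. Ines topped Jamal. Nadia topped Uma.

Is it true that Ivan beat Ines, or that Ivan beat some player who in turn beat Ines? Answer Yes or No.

Yes

Ivan did not beat Ines directly.
Ivan beat Kamil, Jamal. Of those, Kamil beat Ines.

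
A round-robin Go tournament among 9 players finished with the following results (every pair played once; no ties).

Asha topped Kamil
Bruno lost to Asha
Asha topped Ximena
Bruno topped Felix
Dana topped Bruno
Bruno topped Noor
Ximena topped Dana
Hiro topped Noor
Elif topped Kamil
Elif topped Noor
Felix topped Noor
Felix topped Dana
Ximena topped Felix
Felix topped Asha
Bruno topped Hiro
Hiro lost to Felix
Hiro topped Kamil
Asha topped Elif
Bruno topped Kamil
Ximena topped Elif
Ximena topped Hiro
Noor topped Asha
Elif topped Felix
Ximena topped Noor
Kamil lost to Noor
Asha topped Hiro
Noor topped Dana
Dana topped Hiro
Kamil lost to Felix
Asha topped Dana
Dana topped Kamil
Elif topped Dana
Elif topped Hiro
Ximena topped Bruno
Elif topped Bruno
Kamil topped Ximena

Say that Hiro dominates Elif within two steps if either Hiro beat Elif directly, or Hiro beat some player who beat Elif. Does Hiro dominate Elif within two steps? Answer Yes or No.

No

Hiro did not beat Elif directly.
Hiro beat Noor, Kamil, but each of them lost to Elif. No two-step path.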